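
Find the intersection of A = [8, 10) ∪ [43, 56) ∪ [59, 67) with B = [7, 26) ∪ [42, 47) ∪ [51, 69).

[8, 10) ∪ [43, 47) ∪ [51, 56) ∪ [59, 67)

[8, 10) meets the second set on [8, 10).
[43, 56) meets the second set on [43, 47), [51, 56).
[59, 67) meets the second set on [59, 67).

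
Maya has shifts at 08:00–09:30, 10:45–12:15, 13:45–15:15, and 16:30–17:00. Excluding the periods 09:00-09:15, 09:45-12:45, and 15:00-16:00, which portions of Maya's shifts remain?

08:00–09:30 \ B = 08:00–09:00, 09:15–09:30.
10:45–12:15: entirely removed.
13:45–15:15 \ B = 13:45–15:00.
16:30–17:00: nothing removed.

08:00–09:00, 09:15–09:30, 13:45–15:00, 16:30–17:00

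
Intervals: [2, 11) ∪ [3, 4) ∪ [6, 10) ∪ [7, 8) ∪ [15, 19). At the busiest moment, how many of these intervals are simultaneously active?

At 7, 3 of the intervals are simultaneously active.
No point has more.

3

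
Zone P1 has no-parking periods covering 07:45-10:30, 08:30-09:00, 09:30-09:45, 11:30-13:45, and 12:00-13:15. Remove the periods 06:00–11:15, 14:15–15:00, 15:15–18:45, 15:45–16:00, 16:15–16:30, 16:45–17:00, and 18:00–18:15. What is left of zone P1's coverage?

Merge the first list: 07:45-10:30, 11:30-13:45.
Merge the second list: 06:00-11:15, 14:15-15:00, 15:15-18:45.
07:45-10:30: fully covered by B → removed.
11:30-13:45: no B overlap → unchanged.

11:30-13:45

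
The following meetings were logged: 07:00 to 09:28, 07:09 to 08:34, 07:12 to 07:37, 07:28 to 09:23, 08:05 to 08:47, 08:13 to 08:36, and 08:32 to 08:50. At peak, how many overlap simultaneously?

6

Sweep endpoints in order; track running count of active intervals.
Peak of 6 reached at 08:32.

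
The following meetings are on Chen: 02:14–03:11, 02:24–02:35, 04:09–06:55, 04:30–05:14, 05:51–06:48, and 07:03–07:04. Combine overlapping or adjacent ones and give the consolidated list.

02:14–03:11, 04:09–06:55, 07:03–07:04

02:24–02:35 overlaps/touches 02:14–03:11 → extend to 02:14–03:11.
04:09–06:55 is disjoint → start new block.
04:30–05:14 overlaps/touches 04:09–06:55 → extend to 04:09–06:55.
05:51–06:48 overlaps/touches 04:09–06:55 → extend to 04:09–06:55.
07:03–07:04 is disjoint → start new block.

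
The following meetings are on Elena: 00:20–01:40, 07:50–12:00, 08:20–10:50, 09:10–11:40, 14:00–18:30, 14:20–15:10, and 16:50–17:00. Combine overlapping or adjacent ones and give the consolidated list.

07:50–12:00 is disjoint → start new block.
08:20–10:50 overlaps/touches 07:50–12:00 → extend to 07:50–12:00.
09:10–11:40 overlaps/touches 07:50–12:00 → extend to 07:50–12:00.
14:00–18:30 is disjoint → start new block.
14:20–15:10 overlaps/touches 14:00–18:30 → extend to 14:00–18:30.
16:50–17:00 overlaps/touches 14:00–18:30 → extend to 14:00–18:30.

00:20–01:40, 07:50–12:00, 14:00–18:30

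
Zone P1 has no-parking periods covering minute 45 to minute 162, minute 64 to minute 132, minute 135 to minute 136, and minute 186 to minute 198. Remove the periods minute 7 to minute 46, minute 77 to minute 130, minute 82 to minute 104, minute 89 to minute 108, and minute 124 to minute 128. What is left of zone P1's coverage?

minute 46 to minute 77, minute 130 to minute 162, minute 186 to minute 198

A, merged: minute 45 to minute 162, minute 186 to minute 198.
B, merged: minute 7 to minute 46, minute 77 to minute 130.
minute 45 to minute 162 minus B → minute 46 to minute 77, minute 130 to minute 162.
minute 186 to minute 198: no B overlap → unchanged.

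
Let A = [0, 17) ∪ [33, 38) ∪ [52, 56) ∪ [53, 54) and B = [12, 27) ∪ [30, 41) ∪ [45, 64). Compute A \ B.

[0, 12)

A, merged: [0, 17), [33, 38), [52, 56).
[0, 17) minus B → [0, 12).
[33, 38): fully covered by B → removed.
[52, 56): fully covered by B → removed.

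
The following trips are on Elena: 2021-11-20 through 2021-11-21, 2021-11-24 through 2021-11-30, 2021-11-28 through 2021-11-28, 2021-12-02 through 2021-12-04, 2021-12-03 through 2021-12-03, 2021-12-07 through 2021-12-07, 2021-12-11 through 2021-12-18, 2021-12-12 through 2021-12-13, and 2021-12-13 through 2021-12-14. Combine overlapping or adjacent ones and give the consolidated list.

2021-11-20 through 2021-11-21, 2021-11-24 through 2021-11-30, 2021-12-02 through 2021-12-04, 2021-12-07 through 2021-12-07, 2021-12-11 through 2021-12-18

2021-11-24 through 2021-11-30 is disjoint → start new block.
2021-11-28 through 2021-11-28 overlaps/touches 2021-11-24 through 2021-11-30 → extend to 2021-11-24 through 2021-11-30.
2021-12-02 through 2021-12-04 is disjoint → start new block.
2021-12-03 through 2021-12-03 overlaps/touches 2021-12-02 through 2021-12-04 → extend to 2021-12-02 through 2021-12-04.
2021-12-07 through 2021-12-07 is disjoint → start new block.
2021-12-11 through 2021-12-18 is disjoint → start new block.
2021-12-12 through 2021-12-13 overlaps/touches 2021-12-11 through 2021-12-18 → extend to 2021-12-11 through 2021-12-18.
2021-12-13 through 2021-12-14 overlaps/touches 2021-12-11 through 2021-12-18 → extend to 2021-12-11 through 2021-12-18.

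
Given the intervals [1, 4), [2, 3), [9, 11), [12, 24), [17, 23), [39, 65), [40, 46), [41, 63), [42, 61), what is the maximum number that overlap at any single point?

4

Walk the sorted start/end points keeping a running depth.
The depth first hits 4 at 42.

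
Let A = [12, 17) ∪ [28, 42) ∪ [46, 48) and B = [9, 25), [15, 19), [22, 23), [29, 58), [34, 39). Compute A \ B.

Merge the second list: [9, 25), [29, 58).
[12, 17): entirely removed.
[28, 42) \ B = [28, 29).
[46, 48): entirely removed.

[28, 29)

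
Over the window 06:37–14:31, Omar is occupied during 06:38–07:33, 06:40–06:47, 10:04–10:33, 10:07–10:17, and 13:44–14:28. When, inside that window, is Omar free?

After merging, the occupied span is 06:38-07:33, 10:04-10:33, 13:44-14:28.
Gaps within 06:37-14:31: 06:37-06:38, 07:33-10:04, 10:33-13:44, 14:28-14:31.

06:37-06:38, 07:33-10:04, 10:33-13:44, 14:28-14:31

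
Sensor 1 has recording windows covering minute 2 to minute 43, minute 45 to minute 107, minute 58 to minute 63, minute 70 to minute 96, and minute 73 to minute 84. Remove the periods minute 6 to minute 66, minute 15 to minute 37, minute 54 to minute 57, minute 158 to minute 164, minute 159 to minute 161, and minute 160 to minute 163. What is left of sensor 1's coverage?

minute 2 to minute 6, minute 66 to minute 107

First set merges to minute 2 to minute 43, minute 45 to minute 107.
Second set merges to minute 6 to minute 66, minute 158 to minute 164.
minute 2 to minute 43 with B removed leaves minute 2 to minute 6.
minute 45 to minute 107 with B removed leaves minute 66 to minute 107.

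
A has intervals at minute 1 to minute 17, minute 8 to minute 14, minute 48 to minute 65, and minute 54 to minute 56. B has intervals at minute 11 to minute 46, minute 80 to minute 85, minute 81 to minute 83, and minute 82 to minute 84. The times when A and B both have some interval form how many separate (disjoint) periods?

Merge the first list: minute 1 to minute 17, minute 48 to minute 65.
Merge the second list: minute 11 to minute 46, minute 80 to minute 85.
A ∩ B = minute 11 to minute 17.
That is 1 disjoint piece.

1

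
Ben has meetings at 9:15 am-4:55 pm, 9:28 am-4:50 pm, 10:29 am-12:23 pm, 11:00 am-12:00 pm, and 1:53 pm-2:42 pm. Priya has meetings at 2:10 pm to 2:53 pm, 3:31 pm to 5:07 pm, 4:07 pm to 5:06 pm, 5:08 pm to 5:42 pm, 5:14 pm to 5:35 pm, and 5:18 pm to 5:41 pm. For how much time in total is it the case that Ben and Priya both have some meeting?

First set merges to 9:15 am–4:55 pm.
Second set merges to 2:10 pm–2:53 pm, 3:31 pm–5:07 pm, 5:08 pm–5:42 pm.
A ∩ B = 2:10 pm–2:53 pm, 3:31 pm–4:55 pm.
Total: 43 min + 1 h 24 min = 2 h 7 min.

2 h 7 min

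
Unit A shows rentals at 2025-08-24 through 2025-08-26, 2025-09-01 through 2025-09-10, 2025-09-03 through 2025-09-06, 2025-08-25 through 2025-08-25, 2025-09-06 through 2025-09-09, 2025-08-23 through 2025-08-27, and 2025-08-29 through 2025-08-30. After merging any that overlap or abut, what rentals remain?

2025-08-23 through 2025-08-27, 2025-08-29 through 2025-08-30, 2025-09-01 through 2025-09-10

Sort by start: 2025-08-23 through 2025-08-27, 2025-08-24 through 2025-08-26, 2025-08-25 through 2025-08-25, 2025-08-29 through 2025-08-30, 2025-09-01 through 2025-09-10, 2025-09-03 through 2025-09-06, 2025-09-06 through 2025-09-09.
2025-08-24 through 2025-08-26 overlaps/touches 2025-08-23 through 2025-08-27 → extend to 2025-08-23 through 2025-08-27.
2025-08-25 through 2025-08-25 overlaps/touches 2025-08-23 through 2025-08-27 → extend to 2025-08-23 through 2025-08-27.
2025-08-29 through 2025-08-30 is disjoint → start new block.
2025-09-01 through 2025-09-10 is disjoint → start new block.
2025-09-03 through 2025-09-06 overlaps/touches 2025-09-01 through 2025-09-10 → extend to 2025-09-01 through 2025-09-10.
2025-09-06 through 2025-09-09 overlaps/touches 2025-09-01 through 2025-09-10 → extend to 2025-09-01 through 2025-09-10.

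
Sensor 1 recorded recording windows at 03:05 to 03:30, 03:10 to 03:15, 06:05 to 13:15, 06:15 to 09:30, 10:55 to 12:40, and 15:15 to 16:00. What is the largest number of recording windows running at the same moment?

2

Walk the sorted start/end points keeping a running depth.
The depth first hits 2 at 03:10.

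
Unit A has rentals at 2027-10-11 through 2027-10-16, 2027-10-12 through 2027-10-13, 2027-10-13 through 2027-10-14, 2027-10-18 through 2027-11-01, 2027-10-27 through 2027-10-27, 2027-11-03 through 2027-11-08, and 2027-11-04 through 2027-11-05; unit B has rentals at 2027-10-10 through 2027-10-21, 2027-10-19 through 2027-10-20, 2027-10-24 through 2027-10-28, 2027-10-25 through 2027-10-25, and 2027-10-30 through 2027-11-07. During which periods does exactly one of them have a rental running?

2027-10-10 through 2027-10-10, 2027-10-17 through 2027-10-17, 2027-10-22 through 2027-10-23, 2027-10-29 through 2027-10-29, 2027-11-02 through 2027-11-02, 2027-11-08 through 2027-11-08

First set merges to 2027-10-11 through 2027-10-16, 2027-10-18 through 2027-11-01, 2027-11-03 through 2027-11-08.
Second set merges to 2027-10-10 through 2027-10-21, 2027-10-24 through 2027-10-28, 2027-10-30 through 2027-11-07.
A \ B = 2027-10-22 through 2027-10-23, 2027-10-29 through 2027-10-29, 2027-11-08 through 2027-11-08.
B \ A = 2027-10-10 through 2027-10-10, 2027-10-17 through 2027-10-17, 2027-11-02 through 2027-11-02.
Union of the two gives the symmetric difference.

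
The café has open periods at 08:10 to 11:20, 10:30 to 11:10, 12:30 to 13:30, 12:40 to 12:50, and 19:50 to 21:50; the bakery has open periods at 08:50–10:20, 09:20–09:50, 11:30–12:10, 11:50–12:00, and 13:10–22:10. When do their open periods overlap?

08:50-10:20, 13:10-13:30, 19:50-21:50

First set merges to 08:10-11:20, 12:30-13:30, 19:50-21:50.
Second set merges to 08:50-10:20, 11:30-12:10, 13:10-22:10.
08:10-11:20 meets the second set on 08:50-10:20.
12:30-13:30 meets the second set on 13:10-13:30.
19:50-21:50 meets the second set on 19:50-21:50.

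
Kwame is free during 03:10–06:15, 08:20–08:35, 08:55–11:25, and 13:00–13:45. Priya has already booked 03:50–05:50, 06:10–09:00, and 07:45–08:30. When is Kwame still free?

03:10–03:50, 05:50–06:10, 09:00–11:25, 13:00–13:45

B, merged: 03:50–05:50, 06:10–09:00.
03:10–06:15 minus B → 03:10–03:50, 05:50–06:10.
08:20–08:35: fully covered by B → removed.
08:55–11:25 minus B → 09:00–11:25.
13:00–13:45: no B overlap → unchanged.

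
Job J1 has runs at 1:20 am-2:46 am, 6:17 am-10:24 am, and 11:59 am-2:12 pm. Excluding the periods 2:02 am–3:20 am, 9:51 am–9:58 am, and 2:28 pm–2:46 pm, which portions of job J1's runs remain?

1:20 am–2:02 am, 6:17 am–9:51 am, 9:58 am–10:24 am, 11:59 am–2:12 pm

1:20 am–2:46 am with B removed leaves 1:20 am–2:02 am.
6:17 am–10:24 am with B removed leaves 6:17 am–9:51 am, 9:58 am–10:24 am.
11:59 am–2:12 pm is untouched.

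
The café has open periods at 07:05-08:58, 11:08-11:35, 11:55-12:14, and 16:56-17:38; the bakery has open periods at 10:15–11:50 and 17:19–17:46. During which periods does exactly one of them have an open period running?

07:05–08:58, 10:15–11:08, 11:35–11:50, 11:55–12:14, 16:56–17:19, 17:38–17:46

A \ B = 07:05–08:58, 11:55–12:14, 16:56–17:19.
B \ A = 10:15–11:08, 11:35–11:50, 17:38–17:46.
Union of the two gives the symmetric difference.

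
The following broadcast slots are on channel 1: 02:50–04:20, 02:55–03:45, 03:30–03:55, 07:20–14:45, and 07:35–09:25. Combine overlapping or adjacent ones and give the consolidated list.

02:50-04:20, 07:20-14:45

02:55-03:45 overlaps/touches 02:50-04:20 → extend to 02:50-04:20.
03:30-03:55 overlaps/touches 02:50-04:20 → extend to 02:50-04:20.
07:20-14:45 is disjoint → start new block.
07:35-09:25 overlaps/touches 07:20-14:45 → extend to 07:20-14:45.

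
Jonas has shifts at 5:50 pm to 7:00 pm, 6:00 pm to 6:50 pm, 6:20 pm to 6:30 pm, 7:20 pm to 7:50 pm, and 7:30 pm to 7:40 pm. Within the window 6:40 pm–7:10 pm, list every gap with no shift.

7:00 pm–7:10 pm

After merging, the occupied span is 5:50 pm–7:00 pm, 7:20 pm–7:50 pm.
Uncovered inside 6:40 pm–7:10 pm: 7:00 pm–7:10 pm.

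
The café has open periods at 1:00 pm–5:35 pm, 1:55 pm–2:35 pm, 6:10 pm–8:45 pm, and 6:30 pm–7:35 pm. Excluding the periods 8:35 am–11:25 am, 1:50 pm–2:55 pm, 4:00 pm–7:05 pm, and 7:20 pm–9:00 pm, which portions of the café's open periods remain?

1:00 pm-1:50 pm, 2:55 pm-4:00 pm, 7:05 pm-7:20 pm

Merge the first list: 1:00 pm-5:35 pm, 6:10 pm-8:45 pm.
1:00 pm-5:35 pm \ B = 1:00 pm-1:50 pm, 2:55 pm-4:00 pm.
6:10 pm-8:45 pm \ B = 7:05 pm-7:20 pm.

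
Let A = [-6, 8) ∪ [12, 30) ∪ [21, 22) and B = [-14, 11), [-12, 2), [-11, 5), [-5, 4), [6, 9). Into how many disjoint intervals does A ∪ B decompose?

Merge the first list: [-6, 8), [12, 30).
Merge the second list: [-14, 11).
A ∪ B = [-14, 11), [12, 30).
That is 2 disjoint pieces.

2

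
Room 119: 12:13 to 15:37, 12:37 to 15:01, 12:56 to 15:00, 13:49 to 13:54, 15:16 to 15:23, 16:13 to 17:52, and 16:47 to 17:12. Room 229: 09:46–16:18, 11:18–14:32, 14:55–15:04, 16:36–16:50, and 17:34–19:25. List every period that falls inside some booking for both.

First set merges to 12:13-15:37, 16:13-17:52.
Second set merges to 09:46-16:18, 16:36-16:50, 17:34-19:25.
12:13-15:37 ∩ B → 12:13-15:37.
16:13-17:52 ∩ B → 16:13-16:18, 16:36-16:50, 17:34-17:52.

12:13-15:37, 16:13-16:18, 16:36-16:50, 17:34-17:52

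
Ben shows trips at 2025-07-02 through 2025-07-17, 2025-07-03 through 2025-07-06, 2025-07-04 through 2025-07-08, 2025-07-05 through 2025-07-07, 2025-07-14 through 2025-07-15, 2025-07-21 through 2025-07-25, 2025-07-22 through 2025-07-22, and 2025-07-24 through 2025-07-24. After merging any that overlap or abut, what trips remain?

2025-07-02 through 2025-07-17, 2025-07-21 through 2025-07-25

2025-07-03 through 2025-07-06 overlaps/touches 2025-07-02 through 2025-07-17 → extend to 2025-07-02 through 2025-07-17.
2025-07-04 through 2025-07-08 overlaps/touches 2025-07-02 through 2025-07-17 → extend to 2025-07-02 through 2025-07-17.
2025-07-05 through 2025-07-07 overlaps/touches 2025-07-02 through 2025-07-17 → extend to 2025-07-02 through 2025-07-17.
2025-07-14 through 2025-07-15 overlaps/touches 2025-07-02 through 2025-07-17 → extend to 2025-07-02 through 2025-07-17.
2025-07-21 through 2025-07-25 is disjoint → start new block.
2025-07-22 through 2025-07-22 overlaps/touches 2025-07-21 through 2025-07-25 → extend to 2025-07-21 through 2025-07-25.
2025-07-24 through 2025-07-24 overlaps/touches 2025-07-21 through 2025-07-25 → extend to 2025-07-21 through 2025-07-25.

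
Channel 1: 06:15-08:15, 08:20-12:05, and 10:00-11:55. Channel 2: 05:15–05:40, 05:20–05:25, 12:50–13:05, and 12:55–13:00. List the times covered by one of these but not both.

05:15–05:40, 06:15–08:15, 08:20–12:05, 12:50–13:05

First set merges to 06:15–08:15, 08:20–12:05.
Second set merges to 05:15–05:40, 12:50–13:05.
Only in the first: 06:15–08:15, 08:20–12:05.
Only in the second: 05:15–05:40, 12:50–13:05.
Together these are the periods covered by exactly one.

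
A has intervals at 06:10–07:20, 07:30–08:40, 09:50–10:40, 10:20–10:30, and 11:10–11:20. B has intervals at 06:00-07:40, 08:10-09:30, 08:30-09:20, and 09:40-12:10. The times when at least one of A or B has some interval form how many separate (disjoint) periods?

Merge the first list: 06:10–07:20, 07:30–08:40, 09:50–10:40, 11:10–11:20.
Merge the second list: 06:00–07:40, 08:10–09:30, 09:40–12:10.
A ∪ B = 06:00–09:30, 09:40–12:10.
That is 2 disjoint pieces.

2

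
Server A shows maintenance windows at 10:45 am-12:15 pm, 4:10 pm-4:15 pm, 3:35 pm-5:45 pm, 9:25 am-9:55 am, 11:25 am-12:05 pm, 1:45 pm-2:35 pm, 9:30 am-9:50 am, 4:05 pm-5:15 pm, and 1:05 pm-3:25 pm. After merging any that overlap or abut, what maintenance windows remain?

9:25 am–9:55 am, 10:45 am–12:15 pm, 1:05 pm–3:25 pm, 3:35 pm–5:45 pm

Sort by start: 9:25 am–9:55 am, 9:30 am–9:50 am, 10:45 am–12:15 pm, 11:25 am–12:05 pm, 1:05 pm–3:25 pm, 1:45 pm–2:35 pm, 3:35 pm–5:45 pm, 4:05 pm–5:15 pm, 4:10 pm–4:15 pm.
9:30 am–9:50 am overlaps/touches 9:25 am–9:55 am → extend to 9:25 am–9:55 am.
10:45 am–12:15 pm is disjoint → start new block.
11:25 am–12:05 pm overlaps/touches 10:45 am–12:15 pm → extend to 10:45 am–12:15 pm.
1:05 pm–3:25 pm is disjoint → start new block.
1:45 pm–2:35 pm overlaps/touches 1:05 pm–3:25 pm → extend to 1:05 pm–3:25 pm.
3:35 pm–5:45 pm is disjoint → start new block.
4:05 pm–5:15 pm overlaps/touches 3:35 pm–5:45 pm → extend to 3:35 pm–5:45 pm.
4:10 pm–4:15 pm overlaps/touches 3:35 pm–5:45 pm → extend to 3:35 pm–5:45 pm.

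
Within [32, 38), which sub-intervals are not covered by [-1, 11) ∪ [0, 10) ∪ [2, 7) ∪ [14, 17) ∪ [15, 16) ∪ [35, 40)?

After merging, the occupied span is [-1, 11), [14, 17), [35, 40).
Gaps within [32, 38): [32, 35).

[32, 35)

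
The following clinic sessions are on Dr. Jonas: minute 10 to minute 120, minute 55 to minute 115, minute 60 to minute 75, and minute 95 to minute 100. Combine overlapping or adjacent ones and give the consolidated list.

minute 55 to minute 115 overlaps/touches minute 10 to minute 120 → extend to minute 10 to minute 120.
minute 60 to minute 75 overlaps/touches minute 10 to minute 120 → extend to minute 10 to minute 120.
minute 95 to minute 100 overlaps/touches minute 10 to minute 120 → extend to minute 10 to minute 120.

minute 10 to minute 120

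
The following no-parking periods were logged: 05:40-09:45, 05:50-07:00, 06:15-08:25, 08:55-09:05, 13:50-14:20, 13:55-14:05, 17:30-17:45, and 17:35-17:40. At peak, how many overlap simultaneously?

Sweep endpoints in order; track running count of active intervals.
Peak of 3 reached at 06:15.

3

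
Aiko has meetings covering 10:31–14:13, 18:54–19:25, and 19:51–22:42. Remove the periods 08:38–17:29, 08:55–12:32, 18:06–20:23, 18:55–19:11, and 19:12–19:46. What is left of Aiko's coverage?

20:23–22:42

Second set merges to 08:38–17:29, 18:06–20:23.
10:31–14:13 lies entirely inside B → drops out.
18:54–19:25 lies entirely inside B → drops out.
19:51–22:42 with B removed leaves 20:23–22:42.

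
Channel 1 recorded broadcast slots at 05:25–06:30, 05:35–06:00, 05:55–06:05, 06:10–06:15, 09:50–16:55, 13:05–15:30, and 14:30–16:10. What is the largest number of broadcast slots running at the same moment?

Sweep endpoints in order; track running count of active intervals.
Peak of 3 reached at 05:55.

3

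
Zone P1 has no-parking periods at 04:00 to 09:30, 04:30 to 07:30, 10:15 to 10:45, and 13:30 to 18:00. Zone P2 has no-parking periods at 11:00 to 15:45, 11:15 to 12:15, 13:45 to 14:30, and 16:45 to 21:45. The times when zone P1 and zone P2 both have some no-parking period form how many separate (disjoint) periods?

Merge the first list: 04:00-09:30, 10:15-10:45, 13:30-18:00.
Merge the second list: 11:00-15:45, 16:45-21:45.
A ∩ B = 13:30-15:45, 16:45-18:00.
That is 2 disjoint pieces.

2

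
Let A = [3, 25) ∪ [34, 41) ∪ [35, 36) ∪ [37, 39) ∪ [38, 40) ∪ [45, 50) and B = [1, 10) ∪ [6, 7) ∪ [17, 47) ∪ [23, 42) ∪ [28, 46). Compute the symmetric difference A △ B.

[1, 3) ∪ [10, 17) ∪ [25, 34) ∪ [41, 45) ∪ [47, 50)

First set merges to [3, 25), [34, 41), [45, 50).
Second set merges to [1, 10), [17, 47).
A \ B = [10, 17), [47, 50).
B \ A = [1, 3), [25, 34), [41, 45).
Union of the two gives the symmetric difference.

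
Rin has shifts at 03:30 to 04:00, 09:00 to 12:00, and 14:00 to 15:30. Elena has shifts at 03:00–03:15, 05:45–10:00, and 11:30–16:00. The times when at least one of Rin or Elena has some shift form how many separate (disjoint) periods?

A ∪ B = 03:00–03:15, 03:30–04:00, 05:45–16:00.
That is 3 disjoint pieces.

3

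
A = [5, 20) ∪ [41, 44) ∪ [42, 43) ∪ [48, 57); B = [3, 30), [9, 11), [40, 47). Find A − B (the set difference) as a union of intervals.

Merge the first list: [5, 20), [41, 44), [48, 57).
Merge the second list: [3, 30), [40, 47).
[5, 20): fully covered by B → removed.
[41, 44): fully covered by B → removed.
[48, 57): no B overlap → unchanged.

[48, 57)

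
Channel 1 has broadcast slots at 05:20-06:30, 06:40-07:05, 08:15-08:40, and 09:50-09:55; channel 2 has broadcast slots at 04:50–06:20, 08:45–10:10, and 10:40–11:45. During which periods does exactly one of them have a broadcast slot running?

Only in the first: 06:20–06:30, 06:40–07:05, 08:15–08:40.
Only in the second: 04:50–05:20, 08:45–09:50, 09:55–10:10, 10:40–11:45.
Together these are the periods covered by exactly one.

04:50–05:20, 06:20–06:30, 06:40–07:05, 08:15–08:40, 08:45–09:50, 09:55–10:10, 10:40–11:45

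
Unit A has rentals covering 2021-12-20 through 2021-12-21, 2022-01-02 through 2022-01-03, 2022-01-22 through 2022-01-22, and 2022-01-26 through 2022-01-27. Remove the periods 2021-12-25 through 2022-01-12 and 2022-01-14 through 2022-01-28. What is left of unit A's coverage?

2021-12-20 through 2021-12-21

2021-12-20 through 2021-12-21 is untouched.
2022-01-02 through 2022-01-03 lies entirely inside B → drops out.
2022-01-22 through 2022-01-22 lies entirely inside B → drops out.
2022-01-26 through 2022-01-27 lies entirely inside B → drops out.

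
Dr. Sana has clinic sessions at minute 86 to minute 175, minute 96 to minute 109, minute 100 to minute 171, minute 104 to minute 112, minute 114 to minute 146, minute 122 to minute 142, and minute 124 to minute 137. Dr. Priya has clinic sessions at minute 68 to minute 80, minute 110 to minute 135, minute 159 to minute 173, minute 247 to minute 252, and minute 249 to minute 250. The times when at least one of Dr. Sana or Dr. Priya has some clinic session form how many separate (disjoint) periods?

First set merges to minute 86 to minute 175.
Second set merges to minute 68 to minute 80, minute 110 to minute 135, minute 159 to minute 173, minute 247 to minute 252.
A ∪ B = minute 68 to minute 80, minute 86 to minute 175, minute 247 to minute 252.
That is 3 disjoint pieces.

3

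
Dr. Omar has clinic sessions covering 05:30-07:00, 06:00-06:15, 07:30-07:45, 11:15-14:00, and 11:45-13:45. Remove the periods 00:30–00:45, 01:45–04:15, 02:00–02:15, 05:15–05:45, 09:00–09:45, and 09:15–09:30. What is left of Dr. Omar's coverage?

05:45–07:00, 07:30–07:45, 11:15–14:00

A, merged: 05:30–07:00, 07:30–07:45, 11:15–14:00.
B, merged: 00:30–00:45, 01:45–04:15, 05:15–05:45, 09:00–09:45.
05:30–07:00 with B removed leaves 05:45–07:00.
07:30–07:45 is untouched.
11:15–14:00 is untouched.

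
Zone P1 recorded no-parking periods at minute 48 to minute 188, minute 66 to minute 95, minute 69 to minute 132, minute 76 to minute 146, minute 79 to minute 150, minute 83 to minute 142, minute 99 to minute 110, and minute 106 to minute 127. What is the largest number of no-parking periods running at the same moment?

7

Walk the sorted start/end points keeping a running depth.
The depth first hits 7 at minute 106.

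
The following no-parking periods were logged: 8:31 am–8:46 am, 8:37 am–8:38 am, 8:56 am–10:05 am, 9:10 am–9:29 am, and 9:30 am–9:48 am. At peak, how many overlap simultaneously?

2

At 8:37 am, 2 of the intervals are simultaneously active.
No point has more.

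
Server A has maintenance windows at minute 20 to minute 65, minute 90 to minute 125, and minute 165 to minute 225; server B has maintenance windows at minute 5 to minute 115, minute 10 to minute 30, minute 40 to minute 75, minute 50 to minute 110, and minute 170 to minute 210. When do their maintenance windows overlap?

minute 20 to minute 65, minute 90 to minute 115, minute 170 to minute 210

B, merged: minute 5 to minute 115, minute 170 to minute 210.
minute 20 to minute 65 ∩ B → minute 20 to minute 65.
minute 90 to minute 125 ∩ B → minute 90 to minute 115.
minute 165 to minute 225 ∩ B → minute 170 to minute 210.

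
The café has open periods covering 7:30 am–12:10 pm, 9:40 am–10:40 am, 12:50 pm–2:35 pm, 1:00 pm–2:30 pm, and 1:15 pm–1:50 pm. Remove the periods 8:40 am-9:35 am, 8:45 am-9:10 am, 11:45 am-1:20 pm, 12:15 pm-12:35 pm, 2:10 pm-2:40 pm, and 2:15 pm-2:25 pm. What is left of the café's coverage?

7:30 am–8:40 am, 9:35 am–11:45 am, 1:20 pm–2:10 pm

Merge the first list: 7:30 am–12:10 pm, 12:50 pm–2:35 pm.
Merge the second list: 8:40 am–9:35 am, 11:45 am–1:20 pm, 2:10 pm–2:40 pm.
7:30 am–12:10 pm \ B = 7:30 am–8:40 am, 9:35 am–11:45 am.
12:50 pm–2:35 pm \ B = 1:20 pm–2:10 pm.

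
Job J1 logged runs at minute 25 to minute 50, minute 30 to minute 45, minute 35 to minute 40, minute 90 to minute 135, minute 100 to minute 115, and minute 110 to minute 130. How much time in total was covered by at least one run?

70 minutes

Merged: minute 25 to minute 50, minute 90 to minute 135.
Lengths: 25 minutes + 45 minutes = 70 minutes.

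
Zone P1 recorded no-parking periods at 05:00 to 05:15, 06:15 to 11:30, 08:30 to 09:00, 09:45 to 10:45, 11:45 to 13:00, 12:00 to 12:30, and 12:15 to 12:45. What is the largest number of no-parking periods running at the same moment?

3

At 12:15, 3 of the intervals are simultaneously active.
No point has more.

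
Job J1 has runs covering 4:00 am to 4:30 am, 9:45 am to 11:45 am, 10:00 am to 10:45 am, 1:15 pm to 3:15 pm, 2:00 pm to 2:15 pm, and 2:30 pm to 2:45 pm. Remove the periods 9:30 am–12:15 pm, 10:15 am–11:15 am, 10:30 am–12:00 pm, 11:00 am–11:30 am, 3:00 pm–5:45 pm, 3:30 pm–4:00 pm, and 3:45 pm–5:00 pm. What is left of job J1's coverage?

4:00 am–4:30 am, 1:15 pm–3:00 pm

Merge the first list: 4:00 am–4:30 am, 9:45 am–11:45 am, 1:15 pm–3:15 pm.
Merge the second list: 9:30 am–12:15 pm, 3:00 pm–5:45 pm.
4:00 am–4:30 am: nothing removed.
9:45 am–11:45 am: entirely removed.
1:15 pm–3:15 pm \ B = 1:15 pm–3:00 pm.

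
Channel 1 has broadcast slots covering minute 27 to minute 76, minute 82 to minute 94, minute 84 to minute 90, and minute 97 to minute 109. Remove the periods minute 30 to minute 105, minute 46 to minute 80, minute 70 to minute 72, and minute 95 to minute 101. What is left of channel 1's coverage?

A, merged: minute 27 to minute 76, minute 82 to minute 94, minute 97 to minute 109.
B, merged: minute 30 to minute 105.
minute 27 to minute 76 \ B = minute 27 to minute 30.
minute 82 to minute 94: entirely removed.
minute 97 to minute 109 \ B = minute 105 to minute 109.

minute 27 to minute 30, minute 105 to minute 109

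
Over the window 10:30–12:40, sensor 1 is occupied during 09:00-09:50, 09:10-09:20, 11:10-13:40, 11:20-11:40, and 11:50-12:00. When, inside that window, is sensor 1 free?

10:30–11:10

Covered (merged): 09:00–09:50, 11:10–13:40.
Gaps within 10:30–12:40: 10:30–11:10.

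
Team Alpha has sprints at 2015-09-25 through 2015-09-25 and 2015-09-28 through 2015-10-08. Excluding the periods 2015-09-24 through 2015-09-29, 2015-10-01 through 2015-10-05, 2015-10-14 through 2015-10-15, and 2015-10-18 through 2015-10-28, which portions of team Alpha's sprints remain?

2015-09-30 through 2015-09-30, 2015-10-06 through 2015-10-08

2015-09-25 through 2015-09-25: entirely removed.
2015-09-28 through 2015-10-08 \ B = 2015-09-30 through 2015-09-30, 2015-10-06 through 2015-10-08.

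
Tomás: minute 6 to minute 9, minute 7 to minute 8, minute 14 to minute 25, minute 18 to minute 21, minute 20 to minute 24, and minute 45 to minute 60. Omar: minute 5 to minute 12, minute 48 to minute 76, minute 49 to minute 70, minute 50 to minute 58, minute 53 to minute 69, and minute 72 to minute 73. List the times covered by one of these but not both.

A, merged: minute 6 to minute 9, minute 14 to minute 25, minute 45 to minute 60.
B, merged: minute 5 to minute 12, minute 48 to minute 76.
A \ B = minute 14 to minute 25, minute 45 to minute 48.
B \ A = minute 5 to minute 6, minute 9 to minute 12, minute 60 to minute 76.
Union of the two gives the symmetric difference.

minute 5 to minute 6, minute 9 to minute 12, minute 14 to minute 25, minute 45 to minute 48, minute 60 to minute 76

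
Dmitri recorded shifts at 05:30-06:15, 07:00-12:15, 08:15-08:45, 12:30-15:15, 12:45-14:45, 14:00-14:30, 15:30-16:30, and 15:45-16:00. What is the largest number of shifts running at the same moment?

3

Sweep endpoints in order; track running count of active intervals.
Peak of 3 reached at 14:00.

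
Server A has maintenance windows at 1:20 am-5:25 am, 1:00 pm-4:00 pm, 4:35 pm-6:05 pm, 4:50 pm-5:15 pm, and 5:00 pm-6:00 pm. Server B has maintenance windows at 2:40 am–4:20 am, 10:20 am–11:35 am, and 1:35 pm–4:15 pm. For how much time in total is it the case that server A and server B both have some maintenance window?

Merge the first list: 1:20 am–5:25 am, 1:00 pm–4:00 pm, 4:35 pm–6:05 pm.
A ∩ B = 2:40 am–4:20 am, 1:35 pm–4:00 pm.
Total: 1 h 40 min + 2 h 25 min = 4 h 5 min.

4 h 5 min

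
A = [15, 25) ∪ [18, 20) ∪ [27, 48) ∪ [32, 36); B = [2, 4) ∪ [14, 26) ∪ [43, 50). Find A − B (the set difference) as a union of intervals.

[27, 43)

A, merged: [15, 25), [27, 48).
[15, 25): fully covered by B → removed.
[27, 48) minus B → [27, 43).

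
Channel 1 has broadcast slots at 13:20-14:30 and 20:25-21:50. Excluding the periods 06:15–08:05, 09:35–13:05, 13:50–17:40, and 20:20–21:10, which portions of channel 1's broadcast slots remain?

13:20–13:50, 21:10–21:50

13:20–14:30 minus B → 13:20–13:50.
20:25–21:50 minus B → 21:10–21:50.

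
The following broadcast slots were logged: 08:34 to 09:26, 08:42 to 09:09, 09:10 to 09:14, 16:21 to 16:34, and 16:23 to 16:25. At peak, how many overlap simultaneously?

Sweep endpoints in order; track running count of active intervals.
Peak of 2 reached at 08:42.

2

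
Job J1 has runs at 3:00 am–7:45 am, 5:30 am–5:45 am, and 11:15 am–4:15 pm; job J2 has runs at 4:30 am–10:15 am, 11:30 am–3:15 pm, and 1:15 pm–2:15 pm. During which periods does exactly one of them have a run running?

3:00 am–4:30 am, 7:45 am–10:15 am, 11:15 am–11:30 am, 3:15 pm–4:15 pm

First set merges to 3:00 am–7:45 am, 11:15 am–4:15 pm.
Second set merges to 4:30 am–10:15 am, 11:30 am–3:15 pm.
Only in the first: 3:00 am–4:30 am, 11:15 am–11:30 am, 3:15 pm–4:15 pm.
Only in the second: 7:45 am–10:15 am.
Together these are the periods covered by exactly one.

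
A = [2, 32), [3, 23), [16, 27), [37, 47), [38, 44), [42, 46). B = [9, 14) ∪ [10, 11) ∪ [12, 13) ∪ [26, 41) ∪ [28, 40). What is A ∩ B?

Merge the first list: [2, 32), [37, 47).
Merge the second list: [9, 14), [26, 41).
[2, 32) meets the second set on [9, 14), [26, 32).
[37, 47) meets the second set on [37, 41).

[9, 14) ∪ [26, 32) ∪ [37, 41)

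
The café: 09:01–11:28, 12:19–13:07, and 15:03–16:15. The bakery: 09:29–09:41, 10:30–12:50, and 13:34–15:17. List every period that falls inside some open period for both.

09:29–09:41, 10:30–11:28, 12:19–12:50, 15:03–15:17

09:01–11:28 overlaps B on 09:29–09:41, 10:30–11:28.
12:19–13:07 overlaps B on 12:19–12:50.
15:03–16:15 overlaps B on 15:03–15:17.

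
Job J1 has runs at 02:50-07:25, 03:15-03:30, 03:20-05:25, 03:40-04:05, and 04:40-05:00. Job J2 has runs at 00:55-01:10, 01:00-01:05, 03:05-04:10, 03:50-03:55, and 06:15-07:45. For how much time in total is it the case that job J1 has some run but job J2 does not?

2 h 20 min

Merge the first list: 02:50–07:25.
Merge the second list: 00:55–01:10, 03:05–04:10, 06:15–07:45.
A \ B = 02:50–03:05, 04:10–06:15.
Total: 15 min + 2 h 5 min = 2 h 20 min.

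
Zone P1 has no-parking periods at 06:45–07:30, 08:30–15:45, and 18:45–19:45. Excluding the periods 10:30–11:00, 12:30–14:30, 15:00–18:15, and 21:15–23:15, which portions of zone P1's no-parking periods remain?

06:45-07:30, 08:30-10:30, 11:00-12:30, 14:30-15:00, 18:45-19:45

06:45-07:30: nothing removed.
08:30-15:45 \ B = 08:30-10:30, 11:00-12:30, 14:30-15:00.
18:45-19:45: nothing removed.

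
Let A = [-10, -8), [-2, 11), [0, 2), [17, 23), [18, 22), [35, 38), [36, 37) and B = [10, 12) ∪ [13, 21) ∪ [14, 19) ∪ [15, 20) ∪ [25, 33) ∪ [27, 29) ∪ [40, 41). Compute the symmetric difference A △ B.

A, merged: [-10, -8), [-2, 11), [17, 23), [35, 38).
B, merged: [10, 12), [13, 21), [25, 33), [40, 41).
A but not B: [-10, -8), [-2, 10), [21, 23), [35, 38).
B but not A: [11, 12), [13, 17), [25, 33), [40, 41).
Combining gives A △ B.

[-10, -8) ∪ [-2, 10) ∪ [11, 12) ∪ [13, 17) ∪ [21, 23) ∪ [25, 33) ∪ [35, 38) ∪ [40, 41)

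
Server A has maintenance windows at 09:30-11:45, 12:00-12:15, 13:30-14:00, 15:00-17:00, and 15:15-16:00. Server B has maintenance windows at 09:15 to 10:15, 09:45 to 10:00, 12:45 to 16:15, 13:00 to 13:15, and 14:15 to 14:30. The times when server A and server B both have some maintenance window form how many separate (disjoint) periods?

3

First set merges to 09:30–11:45, 12:00–12:15, 13:30–14:00, 15:00–17:00.
Second set merges to 09:15–10:15, 12:45–16:15.
A ∩ B = 09:30–10:15, 13:30–14:00, 15:00–16:15.
That is 3 disjoint pieces.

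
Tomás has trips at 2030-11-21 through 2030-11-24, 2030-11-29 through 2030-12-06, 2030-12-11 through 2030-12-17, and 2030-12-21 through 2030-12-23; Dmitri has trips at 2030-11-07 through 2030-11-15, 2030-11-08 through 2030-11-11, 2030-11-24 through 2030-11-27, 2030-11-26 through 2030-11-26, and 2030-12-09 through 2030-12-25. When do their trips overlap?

2030-11-24 through 2030-11-24, 2030-12-11 through 2030-12-17, 2030-12-21 through 2030-12-23

B, merged: 2030-11-07 through 2030-11-15, 2030-11-24 through 2030-11-27, 2030-12-09 through 2030-12-25.
2030-11-21 through 2030-11-24 overlaps B on 2030-11-24 through 2030-11-24.
2030-11-29 through 2030-12-06 falls entirely outside B.
2030-12-11 through 2030-12-17 overlaps B on 2030-12-11 through 2030-12-17.
2030-12-21 through 2030-12-23 overlaps B on 2030-12-21 through 2030-12-23.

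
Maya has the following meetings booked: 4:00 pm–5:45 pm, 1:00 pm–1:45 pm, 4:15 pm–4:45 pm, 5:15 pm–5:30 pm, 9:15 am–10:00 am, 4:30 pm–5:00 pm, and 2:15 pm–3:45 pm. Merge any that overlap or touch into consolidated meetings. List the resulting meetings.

Sort by start: 9:15 am–10:00 am, 1:00 pm–1:45 pm, 2:15 pm–3:45 pm, 4:00 pm–5:45 pm, 4:15 pm–4:45 pm, 4:30 pm–5:00 pm, 5:15 pm–5:30 pm.
1:00 pm–1:45 pm is disjoint → start new block.
2:15 pm–3:45 pm is disjoint → start new block.
4:00 pm–5:45 pm is disjoint → start new block.
4:15 pm–4:45 pm overlaps/touches 4:00 pm–5:45 pm → extend to 4:00 pm–5:45 pm.
4:30 pm–5:00 pm overlaps/touches 4:00 pm–5:45 pm → extend to 4:00 pm–5:45 pm.
5:15 pm–5:30 pm overlaps/touches 4:00 pm–5:45 pm → extend to 4:00 pm–5:45 pm.

9:15 am–10:00 am, 1:00 pm–1:45 pm, 2:15 pm–3:45 pm, 4:00 pm–5:45 pm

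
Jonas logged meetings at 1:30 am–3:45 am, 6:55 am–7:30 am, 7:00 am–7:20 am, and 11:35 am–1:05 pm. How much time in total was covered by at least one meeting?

Merged: 1:30 am-3:45 am, 6:55 am-7:30 am, 11:35 am-1:05 pm.
Lengths: 2 h 15 min + 35 min + 1 h 30 min = 4 h 20 min.

4 h 20 min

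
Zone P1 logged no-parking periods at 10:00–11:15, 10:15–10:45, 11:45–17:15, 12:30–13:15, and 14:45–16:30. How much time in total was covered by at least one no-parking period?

6 h 45 min

Merged: 10:00-11:15, 11:45-17:15.
Lengths: 1 h 15 min + 5 h 30 min = 6 h 45 min.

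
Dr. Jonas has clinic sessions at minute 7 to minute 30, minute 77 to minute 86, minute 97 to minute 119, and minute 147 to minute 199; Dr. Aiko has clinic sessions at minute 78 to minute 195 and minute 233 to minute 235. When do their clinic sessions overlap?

minute 7 to minute 30 falls entirely outside B.
minute 77 to minute 86 overlaps B on minute 78 to minute 86.
minute 97 to minute 119 overlaps B on minute 97 to minute 119.
minute 147 to minute 199 overlaps B on minute 147 to minute 195.

minute 78 to minute 86, minute 97 to minute 119, minute 147 to minute 195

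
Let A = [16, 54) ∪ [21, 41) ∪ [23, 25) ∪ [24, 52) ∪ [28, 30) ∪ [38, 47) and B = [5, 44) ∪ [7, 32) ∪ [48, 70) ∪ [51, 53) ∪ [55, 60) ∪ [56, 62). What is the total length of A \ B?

First set merges to [16, 54).
Second set merges to [5, 44), [48, 70).
A \ B = [44, 48).
Total: 4.

4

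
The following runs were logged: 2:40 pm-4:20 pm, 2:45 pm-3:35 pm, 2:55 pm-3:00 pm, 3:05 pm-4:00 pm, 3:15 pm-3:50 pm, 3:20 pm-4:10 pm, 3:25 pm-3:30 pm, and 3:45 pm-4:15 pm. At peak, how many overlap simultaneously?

6

Sweep endpoints in order; track running count of active intervals.
Peak of 6 reached at 3:25 pm.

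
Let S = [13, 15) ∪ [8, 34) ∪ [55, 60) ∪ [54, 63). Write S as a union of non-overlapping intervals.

Sort by start: [8, 34), [13, 15), [54, 63), [55, 60).
[13, 15) overlaps/touches [8, 34) → extend to [8, 34).
[54, 63) is disjoint → start new block.
[55, 60) overlaps/touches [54, 63) → extend to [54, 63).

[8, 34) ∪ [54, 63)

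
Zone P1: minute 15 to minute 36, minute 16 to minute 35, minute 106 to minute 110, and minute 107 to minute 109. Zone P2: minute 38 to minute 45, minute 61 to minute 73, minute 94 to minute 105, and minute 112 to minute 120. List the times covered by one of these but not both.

First set merges to minute 15 to minute 36, minute 106 to minute 110.
A \ B = minute 15 to minute 36, minute 106 to minute 110.
B \ A = minute 38 to minute 45, minute 61 to minute 73, minute 94 to minute 105, minute 112 to minute 120.
Union of the two gives the symmetric difference.

minute 15 to minute 36, minute 38 to minute 45, minute 61 to minute 73, minute 94 to minute 105, minute 106 to minute 110, minute 112 to minute 120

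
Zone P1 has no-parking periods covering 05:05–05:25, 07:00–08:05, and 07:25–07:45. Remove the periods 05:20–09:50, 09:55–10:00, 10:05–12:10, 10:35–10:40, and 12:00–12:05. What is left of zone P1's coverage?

05:05–05:20

Merge the first list: 05:05–05:25, 07:00–08:05.
Merge the second list: 05:20–09:50, 09:55–10:00, 10:05–12:10.
05:05–05:25 with B removed leaves 05:05–05:20.
07:00–08:05 lies entirely inside B → drops out.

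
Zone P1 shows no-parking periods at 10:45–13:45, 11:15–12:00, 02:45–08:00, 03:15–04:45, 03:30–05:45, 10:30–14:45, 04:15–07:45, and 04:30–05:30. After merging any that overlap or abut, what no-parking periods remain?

02:45–08:00, 10:30–14:45

Sort by start: 02:45–08:00, 03:15–04:45, 03:30–05:45, 04:15–07:45, 04:30–05:30, 10:30–14:45, 10:45–13:45, 11:15–12:00.
03:15–04:45 overlaps/touches 02:45–08:00 → extend to 02:45–08:00.
03:30–05:45 overlaps/touches 02:45–08:00 → extend to 02:45–08:00.
04:15–07:45 overlaps/touches 02:45–08:00 → extend to 02:45–08:00.
04:30–05:30 overlaps/touches 02:45–08:00 → extend to 02:45–08:00.
10:30–14:45 is disjoint → start new block.
10:45–13:45 overlaps/touches 10:30–14:45 → extend to 10:30–14:45.
11:15–12:00 overlaps/touches 10:30–14:45 → extend to 10:30–14:45.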